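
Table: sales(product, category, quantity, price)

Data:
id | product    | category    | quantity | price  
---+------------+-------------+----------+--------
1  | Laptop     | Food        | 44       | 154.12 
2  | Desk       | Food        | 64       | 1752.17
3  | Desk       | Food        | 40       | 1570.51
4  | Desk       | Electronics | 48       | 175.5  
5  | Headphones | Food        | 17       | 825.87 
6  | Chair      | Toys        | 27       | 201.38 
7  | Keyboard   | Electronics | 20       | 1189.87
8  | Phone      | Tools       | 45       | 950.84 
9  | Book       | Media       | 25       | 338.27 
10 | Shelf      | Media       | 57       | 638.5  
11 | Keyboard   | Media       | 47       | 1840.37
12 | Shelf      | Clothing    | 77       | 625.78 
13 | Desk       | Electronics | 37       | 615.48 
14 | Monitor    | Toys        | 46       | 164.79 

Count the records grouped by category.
SELECT category, COUNT(*) as count
FROM sales
GROUP BY category

Result:
  Clothing: 1
  Electronics: 3
  Food: 4
  Media: 3
  Tools: 1
  Toys: 2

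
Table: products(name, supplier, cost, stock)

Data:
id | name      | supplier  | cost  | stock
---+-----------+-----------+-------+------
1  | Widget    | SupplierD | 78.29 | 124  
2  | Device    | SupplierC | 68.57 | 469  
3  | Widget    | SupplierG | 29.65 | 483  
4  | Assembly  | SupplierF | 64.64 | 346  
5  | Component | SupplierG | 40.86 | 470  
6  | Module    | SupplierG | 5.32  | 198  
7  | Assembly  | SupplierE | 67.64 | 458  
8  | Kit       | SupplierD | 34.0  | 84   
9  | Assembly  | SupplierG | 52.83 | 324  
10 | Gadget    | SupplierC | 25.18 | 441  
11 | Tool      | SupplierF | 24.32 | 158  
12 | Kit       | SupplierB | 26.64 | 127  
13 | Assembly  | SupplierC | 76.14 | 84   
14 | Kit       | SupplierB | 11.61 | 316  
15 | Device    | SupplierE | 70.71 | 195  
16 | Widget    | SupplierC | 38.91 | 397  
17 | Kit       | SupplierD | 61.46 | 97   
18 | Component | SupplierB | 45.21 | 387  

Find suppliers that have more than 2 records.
SELECT supplier, COUNT(*) as cnt
FROM products
GROUP BY supplier
HAVING COUNT(*) > 2

Result:
  SupplierB: 3
  SupplierC: 4
  SupplierD: 3
  SupplierG: 4

Note: HAVING filters groups after aggregation, WHERE filters rows before.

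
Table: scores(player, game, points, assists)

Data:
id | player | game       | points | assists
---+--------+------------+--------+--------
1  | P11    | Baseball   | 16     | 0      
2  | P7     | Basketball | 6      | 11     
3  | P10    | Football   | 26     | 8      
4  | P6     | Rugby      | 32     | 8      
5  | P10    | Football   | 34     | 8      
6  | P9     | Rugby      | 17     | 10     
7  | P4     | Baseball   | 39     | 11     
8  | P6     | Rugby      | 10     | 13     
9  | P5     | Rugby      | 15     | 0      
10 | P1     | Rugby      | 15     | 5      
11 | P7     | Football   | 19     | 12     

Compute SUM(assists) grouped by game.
SELECT game, SUM(assists) as result
FROM scores
GROUP BY game

Result:
  Baseball: 11
  Basketball: 11
  Football: 28
  Rugby: 36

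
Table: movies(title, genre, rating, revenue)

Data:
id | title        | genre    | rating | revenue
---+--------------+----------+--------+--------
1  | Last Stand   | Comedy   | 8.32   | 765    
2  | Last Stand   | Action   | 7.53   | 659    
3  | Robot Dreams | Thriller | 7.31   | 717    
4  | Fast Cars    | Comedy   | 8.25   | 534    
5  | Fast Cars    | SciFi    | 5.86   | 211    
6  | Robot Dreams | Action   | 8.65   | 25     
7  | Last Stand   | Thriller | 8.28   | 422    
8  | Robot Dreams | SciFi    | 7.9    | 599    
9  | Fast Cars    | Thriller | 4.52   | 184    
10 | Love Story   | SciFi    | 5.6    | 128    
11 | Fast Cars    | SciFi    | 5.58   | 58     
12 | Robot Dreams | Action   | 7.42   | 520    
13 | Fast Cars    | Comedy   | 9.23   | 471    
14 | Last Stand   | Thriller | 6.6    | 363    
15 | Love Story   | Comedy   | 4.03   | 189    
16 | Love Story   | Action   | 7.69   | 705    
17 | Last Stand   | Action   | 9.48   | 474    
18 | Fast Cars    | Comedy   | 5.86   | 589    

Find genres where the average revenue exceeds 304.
SELECT genre, AVG(revenue)
FROM movies
GROUP BY genre
HAVING AVG(revenue) > 304

Result:
  Action: avg=476.60
  Comedy: avg=509.60
  Thriller: avg=421.50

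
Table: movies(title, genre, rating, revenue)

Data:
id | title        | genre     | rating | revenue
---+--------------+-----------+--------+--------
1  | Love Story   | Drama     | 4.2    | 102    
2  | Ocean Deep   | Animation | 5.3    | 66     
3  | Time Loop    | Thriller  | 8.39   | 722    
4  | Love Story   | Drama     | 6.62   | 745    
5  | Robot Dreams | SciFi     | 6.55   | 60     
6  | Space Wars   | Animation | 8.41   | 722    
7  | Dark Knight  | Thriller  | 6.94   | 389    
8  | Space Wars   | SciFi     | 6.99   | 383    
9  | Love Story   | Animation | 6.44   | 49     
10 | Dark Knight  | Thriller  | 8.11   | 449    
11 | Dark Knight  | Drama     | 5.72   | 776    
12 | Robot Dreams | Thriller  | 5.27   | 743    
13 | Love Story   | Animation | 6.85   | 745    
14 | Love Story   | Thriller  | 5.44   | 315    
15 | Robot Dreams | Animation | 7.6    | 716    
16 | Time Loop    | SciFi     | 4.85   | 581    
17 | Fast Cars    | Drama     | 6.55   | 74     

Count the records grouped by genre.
SELECT genre, COUNT(*) as count
FROM movies
GROUP BY genre

Result:
  Animation: 5
  Drama: 4
  SciFi: 3
  Thriller: 5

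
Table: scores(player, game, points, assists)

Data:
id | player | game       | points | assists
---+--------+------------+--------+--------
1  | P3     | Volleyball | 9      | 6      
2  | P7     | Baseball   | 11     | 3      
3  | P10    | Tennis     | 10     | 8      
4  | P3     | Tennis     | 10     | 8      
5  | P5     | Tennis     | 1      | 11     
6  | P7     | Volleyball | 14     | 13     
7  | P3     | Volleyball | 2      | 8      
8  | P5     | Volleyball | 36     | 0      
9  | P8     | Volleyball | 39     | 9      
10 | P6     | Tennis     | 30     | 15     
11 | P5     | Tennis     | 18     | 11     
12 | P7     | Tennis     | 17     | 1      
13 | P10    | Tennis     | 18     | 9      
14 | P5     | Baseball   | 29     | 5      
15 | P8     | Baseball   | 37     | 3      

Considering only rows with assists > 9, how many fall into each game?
SELECT game, COUNT(*)
FROM scores
WHERE assists > 9
GROUP BY game

Note: WHERE filters rows before grouping.

Result:
  Tennis: 3
  Volleyball: 1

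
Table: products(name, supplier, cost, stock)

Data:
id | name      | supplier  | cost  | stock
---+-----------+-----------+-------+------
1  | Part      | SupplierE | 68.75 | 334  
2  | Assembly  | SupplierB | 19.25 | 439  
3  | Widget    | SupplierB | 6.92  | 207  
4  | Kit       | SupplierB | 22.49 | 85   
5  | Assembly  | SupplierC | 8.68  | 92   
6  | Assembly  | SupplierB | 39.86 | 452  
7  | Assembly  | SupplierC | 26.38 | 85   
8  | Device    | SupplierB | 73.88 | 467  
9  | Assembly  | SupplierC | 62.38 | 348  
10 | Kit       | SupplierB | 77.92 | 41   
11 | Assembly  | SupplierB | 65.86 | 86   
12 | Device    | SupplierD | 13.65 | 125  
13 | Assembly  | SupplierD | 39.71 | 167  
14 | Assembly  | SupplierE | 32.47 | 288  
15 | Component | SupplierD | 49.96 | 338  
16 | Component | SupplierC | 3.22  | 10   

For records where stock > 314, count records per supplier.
SELECT supplier, COUNT(*)
FROM products
WHERE stock > 314
GROUP BY supplier

Note: WHERE filters rows before grouping.

Result:
  SupplierB: 3
  SupplierC: 1
  SupplierD: 1
  SupplierE: 1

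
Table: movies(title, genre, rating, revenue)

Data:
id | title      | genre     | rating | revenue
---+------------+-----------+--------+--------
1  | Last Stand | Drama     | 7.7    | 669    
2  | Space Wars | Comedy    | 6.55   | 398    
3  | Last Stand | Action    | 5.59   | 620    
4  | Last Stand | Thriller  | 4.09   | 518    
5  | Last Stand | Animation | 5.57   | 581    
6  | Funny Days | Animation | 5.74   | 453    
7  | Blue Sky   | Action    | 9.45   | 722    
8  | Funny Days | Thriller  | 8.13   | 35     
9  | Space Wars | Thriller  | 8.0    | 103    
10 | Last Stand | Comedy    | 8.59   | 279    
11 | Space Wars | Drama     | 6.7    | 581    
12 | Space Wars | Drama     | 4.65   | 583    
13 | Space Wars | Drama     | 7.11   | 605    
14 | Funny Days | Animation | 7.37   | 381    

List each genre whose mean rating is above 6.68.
SELECT genre, AVG(rating)
FROM movies
GROUP BY genre
HAVING AVG(rating) > 6.68

Result:
  Action: avg=7.52
  Comedy: avg=7.57
  Thriller: avg=6.74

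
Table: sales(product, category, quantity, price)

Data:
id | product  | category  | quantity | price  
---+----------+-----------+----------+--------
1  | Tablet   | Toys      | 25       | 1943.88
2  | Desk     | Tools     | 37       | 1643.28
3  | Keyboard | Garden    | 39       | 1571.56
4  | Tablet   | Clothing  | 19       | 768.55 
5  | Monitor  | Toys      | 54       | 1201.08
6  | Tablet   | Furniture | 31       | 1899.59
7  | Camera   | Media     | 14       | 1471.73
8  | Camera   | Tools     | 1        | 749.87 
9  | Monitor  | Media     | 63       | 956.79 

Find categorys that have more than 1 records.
SELECT category, COUNT(*) as cnt
FROM sales
GROUP BY category
HAVING COUNT(*) > 1

Result:
  Media: 2
  Tools: 2
  Toys: 2

Note: HAVING filters groups after aggregation, WHERE filters rows before.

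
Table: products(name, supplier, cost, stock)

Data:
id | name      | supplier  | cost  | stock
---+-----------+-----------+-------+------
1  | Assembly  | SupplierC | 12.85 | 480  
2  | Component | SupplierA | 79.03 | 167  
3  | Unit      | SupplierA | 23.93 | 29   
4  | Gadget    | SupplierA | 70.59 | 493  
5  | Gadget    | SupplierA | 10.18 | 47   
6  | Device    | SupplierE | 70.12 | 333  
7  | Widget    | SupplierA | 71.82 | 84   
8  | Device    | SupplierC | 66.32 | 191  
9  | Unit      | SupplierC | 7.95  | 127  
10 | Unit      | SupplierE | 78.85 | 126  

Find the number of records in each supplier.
SELECT supplier, COUNT(*) as count
FROM products
GROUP BY supplier

Result:
  SupplierA: 5
  SupplierC: 3
  SupplierE: 2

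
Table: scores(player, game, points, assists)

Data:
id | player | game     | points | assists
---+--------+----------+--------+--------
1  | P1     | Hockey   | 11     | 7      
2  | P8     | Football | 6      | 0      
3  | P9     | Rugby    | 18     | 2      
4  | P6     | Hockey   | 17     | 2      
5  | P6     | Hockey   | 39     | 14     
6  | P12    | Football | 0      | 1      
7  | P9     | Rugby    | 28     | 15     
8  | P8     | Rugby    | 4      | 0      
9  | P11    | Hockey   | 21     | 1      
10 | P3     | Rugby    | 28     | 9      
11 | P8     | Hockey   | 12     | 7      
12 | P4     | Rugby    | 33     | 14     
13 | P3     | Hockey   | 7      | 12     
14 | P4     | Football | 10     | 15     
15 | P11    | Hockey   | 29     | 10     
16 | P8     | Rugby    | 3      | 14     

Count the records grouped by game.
SELECT game, COUNT(*) as count
FROM scores
GROUP BY game

Result:
  Football: 3
  Hockey: 7
  Rugby: 6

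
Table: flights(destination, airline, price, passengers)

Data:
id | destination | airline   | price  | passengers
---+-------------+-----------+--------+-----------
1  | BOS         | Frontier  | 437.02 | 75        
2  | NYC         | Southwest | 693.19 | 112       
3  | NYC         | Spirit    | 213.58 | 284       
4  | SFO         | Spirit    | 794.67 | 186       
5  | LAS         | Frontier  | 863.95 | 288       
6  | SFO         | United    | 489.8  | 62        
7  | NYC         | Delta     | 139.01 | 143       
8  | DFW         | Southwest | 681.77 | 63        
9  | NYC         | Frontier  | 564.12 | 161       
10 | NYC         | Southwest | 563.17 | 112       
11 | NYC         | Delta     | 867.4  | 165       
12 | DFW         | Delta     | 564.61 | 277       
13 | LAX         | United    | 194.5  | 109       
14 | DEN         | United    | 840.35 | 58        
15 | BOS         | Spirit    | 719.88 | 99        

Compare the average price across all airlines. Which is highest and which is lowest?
SELECT airline, AVG(price)
FROM flights
GROUP BY airline
ORDER BY AVG(price)

All groups:
  United: 508.22
  Delta: 523.67
  Spirit: 576.04
  Frontier: 621.70
  Southwest: 646.04

Highest: Southwest (646.04)
Lowest: United (508.22)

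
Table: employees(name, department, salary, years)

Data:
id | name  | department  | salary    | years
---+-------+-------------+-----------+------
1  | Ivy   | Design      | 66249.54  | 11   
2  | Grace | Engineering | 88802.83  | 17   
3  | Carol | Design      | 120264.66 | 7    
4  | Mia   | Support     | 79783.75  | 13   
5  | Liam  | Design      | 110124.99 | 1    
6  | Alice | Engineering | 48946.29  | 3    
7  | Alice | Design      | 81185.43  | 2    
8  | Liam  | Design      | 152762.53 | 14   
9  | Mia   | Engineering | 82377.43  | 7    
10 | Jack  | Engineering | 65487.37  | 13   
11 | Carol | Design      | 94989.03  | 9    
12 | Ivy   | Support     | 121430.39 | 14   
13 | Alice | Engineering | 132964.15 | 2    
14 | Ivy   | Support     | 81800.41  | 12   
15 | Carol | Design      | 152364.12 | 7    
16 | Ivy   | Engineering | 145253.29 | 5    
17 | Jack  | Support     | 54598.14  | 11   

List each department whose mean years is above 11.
SELECT department, AVG(years)
FROM employees
GROUP BY department
HAVING AVG(years) > 11

Result:
  Support: avg=12.50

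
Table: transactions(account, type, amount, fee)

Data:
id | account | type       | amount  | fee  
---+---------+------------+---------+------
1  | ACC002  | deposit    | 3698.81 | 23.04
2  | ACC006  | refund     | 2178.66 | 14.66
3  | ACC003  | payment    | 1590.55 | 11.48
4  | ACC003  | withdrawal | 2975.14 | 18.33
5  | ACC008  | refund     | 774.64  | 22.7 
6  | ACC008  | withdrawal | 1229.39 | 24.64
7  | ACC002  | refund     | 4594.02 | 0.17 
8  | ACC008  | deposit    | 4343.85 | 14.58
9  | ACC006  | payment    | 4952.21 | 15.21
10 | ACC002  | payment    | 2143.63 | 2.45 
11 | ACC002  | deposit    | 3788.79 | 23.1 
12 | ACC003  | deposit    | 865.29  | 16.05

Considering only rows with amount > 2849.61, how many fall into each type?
SELECT type, COUNT(*)
FROM transactions
WHERE amount > 2849.61
GROUP BY type

Note: WHERE filters rows before grouping.

Result:
  deposit: 3
  payment: 1
  refund: 1
  withdrawal: 1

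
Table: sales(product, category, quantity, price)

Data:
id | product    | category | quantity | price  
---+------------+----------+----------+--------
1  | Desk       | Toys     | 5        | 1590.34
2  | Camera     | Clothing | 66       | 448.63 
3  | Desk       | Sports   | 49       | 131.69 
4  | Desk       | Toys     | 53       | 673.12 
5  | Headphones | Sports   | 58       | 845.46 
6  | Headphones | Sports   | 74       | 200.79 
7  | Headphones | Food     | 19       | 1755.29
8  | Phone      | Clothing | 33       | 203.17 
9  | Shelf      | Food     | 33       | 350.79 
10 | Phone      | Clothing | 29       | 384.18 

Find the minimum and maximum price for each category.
SELECT category, MIN(price), MAX(price)
FROM sales
GROUP BY category

Result:
  Clothing: min=203.17, max=448.63
  Food: min=350.79, max=1755.29
  Sports: min=131.69, max=845.46
  Toys: min=673.12, max=1590.34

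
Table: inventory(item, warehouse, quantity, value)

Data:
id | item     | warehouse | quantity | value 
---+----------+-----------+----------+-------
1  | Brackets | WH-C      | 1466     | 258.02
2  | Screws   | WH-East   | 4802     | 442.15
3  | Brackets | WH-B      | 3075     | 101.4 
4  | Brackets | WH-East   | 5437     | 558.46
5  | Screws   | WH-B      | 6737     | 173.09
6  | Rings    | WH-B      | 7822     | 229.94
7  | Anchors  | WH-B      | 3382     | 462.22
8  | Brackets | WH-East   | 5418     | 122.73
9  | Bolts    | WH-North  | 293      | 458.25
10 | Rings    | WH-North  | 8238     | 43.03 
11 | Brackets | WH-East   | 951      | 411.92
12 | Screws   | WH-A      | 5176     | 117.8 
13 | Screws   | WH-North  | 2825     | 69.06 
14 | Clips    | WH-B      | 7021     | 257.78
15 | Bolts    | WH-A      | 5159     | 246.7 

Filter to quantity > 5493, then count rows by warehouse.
SELECT warehouse, COUNT(*)
FROM inventory
WHERE quantity > 5493
GROUP BY warehouse

Note: WHERE filters rows before grouping.

Result:
  WH-B: 3
  WH-North: 1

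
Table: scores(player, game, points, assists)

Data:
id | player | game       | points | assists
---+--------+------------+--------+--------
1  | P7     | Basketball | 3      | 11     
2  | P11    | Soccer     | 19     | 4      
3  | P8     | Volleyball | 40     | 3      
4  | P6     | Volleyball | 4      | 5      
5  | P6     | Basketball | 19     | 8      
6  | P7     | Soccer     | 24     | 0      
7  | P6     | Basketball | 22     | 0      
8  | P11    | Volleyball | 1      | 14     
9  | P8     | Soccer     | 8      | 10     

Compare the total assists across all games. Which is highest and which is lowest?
SELECT game, SUM(assists)
FROM scores
GROUP BY game
ORDER BY SUM(assists)

All groups:
  Soccer: 14
  Basketball: 19
  Volleyball: 22

Highest: Volleyball (22)
Lowest: Soccer (14)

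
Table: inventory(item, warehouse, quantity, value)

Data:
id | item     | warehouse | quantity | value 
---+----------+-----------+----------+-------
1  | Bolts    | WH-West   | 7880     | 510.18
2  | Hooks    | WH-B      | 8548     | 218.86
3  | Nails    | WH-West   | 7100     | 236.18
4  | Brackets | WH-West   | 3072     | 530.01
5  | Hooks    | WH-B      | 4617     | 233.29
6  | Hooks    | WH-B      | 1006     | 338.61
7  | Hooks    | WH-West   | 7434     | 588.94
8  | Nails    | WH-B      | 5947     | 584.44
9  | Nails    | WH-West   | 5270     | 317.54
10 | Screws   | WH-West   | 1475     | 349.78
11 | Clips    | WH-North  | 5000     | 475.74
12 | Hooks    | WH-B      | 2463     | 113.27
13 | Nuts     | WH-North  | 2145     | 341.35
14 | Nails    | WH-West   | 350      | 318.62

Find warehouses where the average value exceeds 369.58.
SELECT warehouse, AVG(value)
FROM inventory
GROUP BY warehouse
HAVING AVG(value) > 369.58

Result:
  WH-North: avg=408.55
  WH-West: avg=407.32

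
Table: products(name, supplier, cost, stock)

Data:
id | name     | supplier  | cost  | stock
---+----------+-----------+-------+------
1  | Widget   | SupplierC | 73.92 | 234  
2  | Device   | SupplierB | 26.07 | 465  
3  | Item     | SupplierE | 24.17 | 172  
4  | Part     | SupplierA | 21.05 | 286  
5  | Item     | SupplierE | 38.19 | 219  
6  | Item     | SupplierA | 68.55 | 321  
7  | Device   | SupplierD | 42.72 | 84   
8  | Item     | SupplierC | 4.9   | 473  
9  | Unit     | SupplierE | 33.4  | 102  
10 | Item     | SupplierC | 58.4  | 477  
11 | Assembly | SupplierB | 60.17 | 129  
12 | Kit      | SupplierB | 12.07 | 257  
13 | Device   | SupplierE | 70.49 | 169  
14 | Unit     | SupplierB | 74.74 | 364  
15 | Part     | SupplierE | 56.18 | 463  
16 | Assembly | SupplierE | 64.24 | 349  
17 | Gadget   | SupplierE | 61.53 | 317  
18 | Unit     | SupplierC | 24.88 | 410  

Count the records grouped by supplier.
SELECT supplier, COUNT(*) as count
FROM products
GROUP BY supplier

Result:
  SupplierA: 2
  SupplierB: 4
  SupplierC: 4
  SupplierD: 1
  SupplierE: 7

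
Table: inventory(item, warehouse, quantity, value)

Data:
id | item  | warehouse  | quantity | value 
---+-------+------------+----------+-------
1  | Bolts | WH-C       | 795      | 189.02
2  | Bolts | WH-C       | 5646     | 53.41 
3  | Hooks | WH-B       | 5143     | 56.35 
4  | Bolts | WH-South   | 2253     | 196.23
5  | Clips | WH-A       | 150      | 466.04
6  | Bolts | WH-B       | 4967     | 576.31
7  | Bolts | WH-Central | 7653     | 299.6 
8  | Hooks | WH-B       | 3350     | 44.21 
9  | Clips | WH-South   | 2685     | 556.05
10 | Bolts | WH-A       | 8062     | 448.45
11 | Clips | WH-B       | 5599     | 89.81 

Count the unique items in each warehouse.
SELECT warehouse, COUNT(DISTINCT item)
FROM inventory
GROUP BY warehouse

Result:
  WH-A: 2 distinct
  WH-B: 3 distinct
  WH-C: 1 distinct
  WH-Central: 1 distinct
  WH-South: 2 distinct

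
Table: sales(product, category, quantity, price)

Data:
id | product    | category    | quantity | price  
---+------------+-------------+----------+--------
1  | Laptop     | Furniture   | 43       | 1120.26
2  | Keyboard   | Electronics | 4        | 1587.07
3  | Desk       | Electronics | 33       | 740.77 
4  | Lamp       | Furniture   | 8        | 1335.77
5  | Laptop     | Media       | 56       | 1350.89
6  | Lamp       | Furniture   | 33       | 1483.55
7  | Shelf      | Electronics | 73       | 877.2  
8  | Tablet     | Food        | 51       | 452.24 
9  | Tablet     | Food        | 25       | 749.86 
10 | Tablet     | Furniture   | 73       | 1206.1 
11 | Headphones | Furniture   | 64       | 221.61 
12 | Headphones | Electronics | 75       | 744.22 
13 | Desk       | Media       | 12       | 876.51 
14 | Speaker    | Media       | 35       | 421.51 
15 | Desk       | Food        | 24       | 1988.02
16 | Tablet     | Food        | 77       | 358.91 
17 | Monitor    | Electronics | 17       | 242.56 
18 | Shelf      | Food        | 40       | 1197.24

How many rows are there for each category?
SELECT category, COUNT(*) as count
FROM sales
GROUP BY category

Result:
  Electronics: 5
  Food: 5
  Furniture: 5
  Media: 3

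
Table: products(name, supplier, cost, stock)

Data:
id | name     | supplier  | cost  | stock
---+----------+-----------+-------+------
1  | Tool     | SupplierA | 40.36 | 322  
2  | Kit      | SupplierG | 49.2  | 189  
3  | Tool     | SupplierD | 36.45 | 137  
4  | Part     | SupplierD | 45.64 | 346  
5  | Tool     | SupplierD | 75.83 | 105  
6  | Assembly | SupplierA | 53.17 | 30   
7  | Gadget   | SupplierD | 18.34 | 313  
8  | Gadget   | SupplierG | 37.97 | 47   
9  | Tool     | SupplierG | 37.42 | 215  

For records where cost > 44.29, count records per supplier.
SELECT supplier, COUNT(*)
FROM products
WHERE cost > 44.29
GROUP BY supplier

Note: WHERE filters rows before grouping.

Result:
  SupplierA: 1
  SupplierD: 2
  SupplierG: 1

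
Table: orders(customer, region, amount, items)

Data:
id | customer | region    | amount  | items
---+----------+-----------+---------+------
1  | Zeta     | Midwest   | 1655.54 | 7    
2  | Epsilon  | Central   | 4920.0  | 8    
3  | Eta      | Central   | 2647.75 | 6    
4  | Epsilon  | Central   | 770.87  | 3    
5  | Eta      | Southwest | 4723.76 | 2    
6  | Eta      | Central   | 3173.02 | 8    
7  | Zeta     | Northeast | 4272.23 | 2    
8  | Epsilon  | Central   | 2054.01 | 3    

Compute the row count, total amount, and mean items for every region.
SELECT region,
       COUNT(*) as cnt,
       SUM(amount) as total_amount,
       AVG(items) as avg_items
FROM orders
GROUP BY region

Result:
  Central: 5 records, 13565.65 total amount, 5.60 avg items
  Midwest: 1 records, 1655.54 total amount, 7.00 avg items
  Northeast: 1 records, 4272.23 total amount, 2.00 avg items
  Southwest: 1 records, 4723.76 total amount, 2.00 avg items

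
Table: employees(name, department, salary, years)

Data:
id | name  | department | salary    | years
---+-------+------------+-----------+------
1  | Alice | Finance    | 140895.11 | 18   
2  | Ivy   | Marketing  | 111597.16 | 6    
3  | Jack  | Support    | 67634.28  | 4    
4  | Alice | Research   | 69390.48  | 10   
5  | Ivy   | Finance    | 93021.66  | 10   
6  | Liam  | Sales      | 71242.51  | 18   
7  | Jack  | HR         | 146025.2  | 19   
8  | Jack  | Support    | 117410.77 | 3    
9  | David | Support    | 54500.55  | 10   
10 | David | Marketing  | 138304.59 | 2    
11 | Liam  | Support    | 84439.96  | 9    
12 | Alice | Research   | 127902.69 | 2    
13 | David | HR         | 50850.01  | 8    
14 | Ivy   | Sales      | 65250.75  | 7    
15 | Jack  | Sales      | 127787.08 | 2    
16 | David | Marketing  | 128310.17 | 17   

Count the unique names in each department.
SELECT department, COUNT(DISTINCT name)
FROM employees
GROUP BY department

Result:
  Finance: 2 distinct
  HR: 2 distinct
  Marketing: 2 distinct
  Research: 1 distinct
  Sales: 3 distinct
  Support: 3 distinct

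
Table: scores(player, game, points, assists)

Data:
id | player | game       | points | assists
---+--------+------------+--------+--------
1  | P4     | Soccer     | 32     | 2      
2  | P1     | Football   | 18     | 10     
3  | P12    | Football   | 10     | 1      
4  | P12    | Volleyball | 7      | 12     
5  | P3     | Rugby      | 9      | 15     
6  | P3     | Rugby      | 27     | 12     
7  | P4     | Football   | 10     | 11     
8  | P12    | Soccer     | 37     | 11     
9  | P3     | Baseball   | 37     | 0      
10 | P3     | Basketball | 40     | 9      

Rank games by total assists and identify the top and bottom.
SELECT game, SUM(assists)
FROM scores
GROUP BY game
ORDER BY SUM(assists)

All groups:
  Baseball: 0
  Basketball: 9
  Volleyball: 12
  Soccer: 13
  Football: 22
  Rugby: 27

Highest: Rugby (27)
Lowest: Baseball (0)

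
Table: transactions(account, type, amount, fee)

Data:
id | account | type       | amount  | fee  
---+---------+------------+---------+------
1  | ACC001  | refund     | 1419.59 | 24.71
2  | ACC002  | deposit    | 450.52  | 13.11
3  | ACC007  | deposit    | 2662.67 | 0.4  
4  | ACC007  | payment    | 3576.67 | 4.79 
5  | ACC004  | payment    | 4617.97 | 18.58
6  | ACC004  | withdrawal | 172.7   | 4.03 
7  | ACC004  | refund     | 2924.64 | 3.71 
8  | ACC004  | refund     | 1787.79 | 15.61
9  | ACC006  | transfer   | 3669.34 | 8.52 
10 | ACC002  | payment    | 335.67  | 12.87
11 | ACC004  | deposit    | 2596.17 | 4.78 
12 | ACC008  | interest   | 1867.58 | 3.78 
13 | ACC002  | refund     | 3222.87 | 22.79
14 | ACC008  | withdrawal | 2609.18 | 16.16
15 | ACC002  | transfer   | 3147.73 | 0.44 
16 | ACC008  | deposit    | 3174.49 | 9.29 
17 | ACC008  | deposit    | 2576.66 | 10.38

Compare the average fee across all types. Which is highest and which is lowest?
SELECT type, AVG(fee)
FROM transactions
GROUP BY type
ORDER BY AVG(fee)

All groups:
  interest: 3.78
  transfer: 4.48
  deposit: 7.59
  withdrawal: 10.10
  payment: 12.08
  refund: 16.71

Highest: refund (16.71)
Lowest: interest (3.78)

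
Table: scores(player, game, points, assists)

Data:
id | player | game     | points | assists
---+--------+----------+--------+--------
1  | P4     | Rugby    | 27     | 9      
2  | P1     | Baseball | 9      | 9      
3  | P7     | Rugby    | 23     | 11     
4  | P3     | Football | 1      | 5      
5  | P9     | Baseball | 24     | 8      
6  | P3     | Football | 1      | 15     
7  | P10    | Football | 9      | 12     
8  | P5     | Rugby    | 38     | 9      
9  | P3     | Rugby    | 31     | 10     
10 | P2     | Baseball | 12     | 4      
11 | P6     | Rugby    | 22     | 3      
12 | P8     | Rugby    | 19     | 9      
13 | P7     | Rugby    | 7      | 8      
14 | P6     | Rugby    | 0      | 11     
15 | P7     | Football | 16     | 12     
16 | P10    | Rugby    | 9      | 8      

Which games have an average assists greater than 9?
SELECT game, AVG(assists)
FROM scores
GROUP BY game
HAVING AVG(assists) > 9

Result:
  Football: avg=11.00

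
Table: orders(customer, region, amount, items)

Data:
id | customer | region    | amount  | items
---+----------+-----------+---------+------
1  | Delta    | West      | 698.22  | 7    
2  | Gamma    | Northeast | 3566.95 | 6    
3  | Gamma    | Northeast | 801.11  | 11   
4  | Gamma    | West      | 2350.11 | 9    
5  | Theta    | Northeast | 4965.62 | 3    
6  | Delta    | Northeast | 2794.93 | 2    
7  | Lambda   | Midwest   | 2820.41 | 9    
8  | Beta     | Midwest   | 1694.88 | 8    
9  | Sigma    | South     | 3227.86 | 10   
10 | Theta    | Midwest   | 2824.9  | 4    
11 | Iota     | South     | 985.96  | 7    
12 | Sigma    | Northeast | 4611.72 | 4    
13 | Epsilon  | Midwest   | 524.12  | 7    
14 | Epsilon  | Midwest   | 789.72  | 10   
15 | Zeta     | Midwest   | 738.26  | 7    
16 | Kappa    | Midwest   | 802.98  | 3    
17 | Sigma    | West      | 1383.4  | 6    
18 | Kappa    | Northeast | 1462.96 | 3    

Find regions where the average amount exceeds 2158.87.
SELECT region, AVG(amount)
FROM orders
GROUP BY region
HAVING AVG(amount) > 2158.87

Result:
  Northeast: avg=3033.88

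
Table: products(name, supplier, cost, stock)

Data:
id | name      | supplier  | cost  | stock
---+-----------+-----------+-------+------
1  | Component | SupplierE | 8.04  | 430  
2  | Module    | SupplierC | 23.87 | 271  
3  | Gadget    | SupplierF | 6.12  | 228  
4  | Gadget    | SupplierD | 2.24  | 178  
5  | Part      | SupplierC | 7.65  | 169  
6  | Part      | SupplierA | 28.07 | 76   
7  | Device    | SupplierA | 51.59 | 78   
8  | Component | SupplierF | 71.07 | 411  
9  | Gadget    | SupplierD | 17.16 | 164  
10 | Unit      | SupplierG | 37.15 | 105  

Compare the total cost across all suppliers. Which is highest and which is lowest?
SELECT supplier, SUM(cost)
FROM products
GROUP BY supplier
ORDER BY SUM(cost)

All groups:
  SupplierE: 8.04
  SupplierD: 19.40
  SupplierC: 31.52
  SupplierG: 37.15
  SupplierF: 77.19
  SupplierA: 79.66

Highest: SupplierA (79.66)
Lowest: SupplierE (8.04)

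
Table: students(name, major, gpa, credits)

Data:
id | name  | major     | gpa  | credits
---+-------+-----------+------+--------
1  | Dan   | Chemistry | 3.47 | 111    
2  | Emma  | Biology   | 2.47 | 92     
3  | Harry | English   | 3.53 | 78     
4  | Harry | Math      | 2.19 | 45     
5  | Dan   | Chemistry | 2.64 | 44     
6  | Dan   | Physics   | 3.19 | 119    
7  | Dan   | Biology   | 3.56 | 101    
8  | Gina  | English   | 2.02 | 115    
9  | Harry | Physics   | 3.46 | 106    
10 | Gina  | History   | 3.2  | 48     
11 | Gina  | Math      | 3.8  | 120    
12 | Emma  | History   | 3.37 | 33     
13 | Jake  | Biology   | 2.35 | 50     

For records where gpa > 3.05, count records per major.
SELECT major, COUNT(*)
FROM students
WHERE gpa > 3.05
GROUP BY major

Note: WHERE filters rows before grouping.

Result:
  Biology: 1
  Chemistry: 1
  English: 1
  History: 2
  Math: 1
  Physics: 2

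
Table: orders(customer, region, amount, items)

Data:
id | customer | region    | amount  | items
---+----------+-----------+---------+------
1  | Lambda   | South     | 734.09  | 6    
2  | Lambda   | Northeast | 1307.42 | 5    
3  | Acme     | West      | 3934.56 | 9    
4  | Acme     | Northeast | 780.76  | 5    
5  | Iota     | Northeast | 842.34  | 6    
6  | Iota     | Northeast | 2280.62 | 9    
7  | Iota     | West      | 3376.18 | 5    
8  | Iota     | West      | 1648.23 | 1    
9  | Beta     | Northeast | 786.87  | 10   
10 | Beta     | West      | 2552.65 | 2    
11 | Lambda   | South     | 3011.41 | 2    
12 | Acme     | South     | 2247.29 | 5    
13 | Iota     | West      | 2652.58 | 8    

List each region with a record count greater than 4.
SELECT region, COUNT(*) as cnt
FROM orders
GROUP BY region
HAVING COUNT(*) > 4

Result:
  Northeast: 5
  West: 5

Note: HAVING filters groups after aggregation, WHERE filters rows before.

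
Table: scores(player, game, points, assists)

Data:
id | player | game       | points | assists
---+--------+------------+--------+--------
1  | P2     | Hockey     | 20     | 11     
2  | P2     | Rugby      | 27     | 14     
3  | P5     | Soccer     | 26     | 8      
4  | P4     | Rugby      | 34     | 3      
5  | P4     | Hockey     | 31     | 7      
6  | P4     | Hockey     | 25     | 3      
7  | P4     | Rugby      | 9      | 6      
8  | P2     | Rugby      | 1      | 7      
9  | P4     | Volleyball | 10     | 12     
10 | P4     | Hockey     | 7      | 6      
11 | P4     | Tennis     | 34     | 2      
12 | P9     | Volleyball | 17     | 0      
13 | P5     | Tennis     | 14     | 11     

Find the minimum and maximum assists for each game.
SELECT game, MIN(assists), MAX(assists)
FROM scores
GROUP BY game

Result:
  Hockey: min=3, max=11
  Rugby: min=3, max=14
  Soccer: min=8, max=8
  Tennis: min=2, max=11
  Volleyball: min=0, max=12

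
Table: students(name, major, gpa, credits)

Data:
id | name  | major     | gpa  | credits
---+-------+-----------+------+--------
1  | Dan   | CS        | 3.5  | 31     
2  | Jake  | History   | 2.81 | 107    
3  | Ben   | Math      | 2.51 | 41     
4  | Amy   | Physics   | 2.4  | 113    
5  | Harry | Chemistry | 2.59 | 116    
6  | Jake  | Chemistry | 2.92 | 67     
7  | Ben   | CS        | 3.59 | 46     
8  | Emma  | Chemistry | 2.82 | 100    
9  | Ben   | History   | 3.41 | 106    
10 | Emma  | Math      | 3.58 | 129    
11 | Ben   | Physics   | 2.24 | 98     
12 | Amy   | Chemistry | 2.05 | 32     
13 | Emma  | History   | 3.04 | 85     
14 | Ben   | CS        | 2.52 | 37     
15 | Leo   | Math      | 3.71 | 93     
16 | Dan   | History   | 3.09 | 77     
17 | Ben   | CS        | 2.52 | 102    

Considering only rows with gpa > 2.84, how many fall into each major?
SELECT major, COUNT(*)
FROM students
WHERE gpa > 2.84
GROUP BY major

Note: WHERE filters rows before grouping.

Result:
  CS: 2
  Chemistry: 1
  History: 3
  Math: 2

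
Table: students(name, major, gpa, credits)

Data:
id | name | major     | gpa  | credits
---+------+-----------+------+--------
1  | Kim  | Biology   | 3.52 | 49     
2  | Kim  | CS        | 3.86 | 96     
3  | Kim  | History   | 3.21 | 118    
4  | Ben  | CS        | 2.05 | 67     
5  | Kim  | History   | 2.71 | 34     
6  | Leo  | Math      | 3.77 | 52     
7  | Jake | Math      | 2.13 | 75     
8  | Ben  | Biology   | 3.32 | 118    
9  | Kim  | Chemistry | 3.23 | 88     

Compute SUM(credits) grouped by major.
SELECT major, SUM(credits) as result
FROM students
GROUP BY major

Result:
  Biology: 167
  CS: 163
  Chemistry: 88
  History: 152
  Math: 127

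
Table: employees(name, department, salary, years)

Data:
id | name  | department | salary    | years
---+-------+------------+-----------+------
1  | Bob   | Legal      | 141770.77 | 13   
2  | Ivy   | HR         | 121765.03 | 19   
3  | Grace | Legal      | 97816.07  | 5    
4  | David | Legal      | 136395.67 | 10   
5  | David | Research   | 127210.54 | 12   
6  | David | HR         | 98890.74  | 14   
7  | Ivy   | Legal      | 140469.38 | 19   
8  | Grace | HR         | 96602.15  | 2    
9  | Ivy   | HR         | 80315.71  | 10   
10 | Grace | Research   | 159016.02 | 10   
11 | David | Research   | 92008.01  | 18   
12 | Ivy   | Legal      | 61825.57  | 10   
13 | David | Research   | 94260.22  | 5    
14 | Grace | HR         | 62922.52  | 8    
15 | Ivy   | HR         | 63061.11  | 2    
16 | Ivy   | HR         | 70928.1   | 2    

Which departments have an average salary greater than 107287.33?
SELECT department, AVG(salary)
FROM employees
GROUP BY department
HAVING AVG(salary) > 107287.33

Result:
  Legal: avg=115655.49
  Research: avg=118123.70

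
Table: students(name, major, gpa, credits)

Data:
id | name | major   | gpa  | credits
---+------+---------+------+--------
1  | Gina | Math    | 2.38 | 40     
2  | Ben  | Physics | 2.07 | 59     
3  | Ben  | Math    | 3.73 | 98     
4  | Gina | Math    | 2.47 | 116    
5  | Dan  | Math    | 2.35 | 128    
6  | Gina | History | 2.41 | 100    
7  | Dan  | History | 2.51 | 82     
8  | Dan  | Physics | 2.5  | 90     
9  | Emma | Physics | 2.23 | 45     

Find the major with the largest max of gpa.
SELECT major, MAX(gpa) as val
FROM students
GROUP BY major
ORDER BY val DESC
LIMIT 1

Result: Math with max(gpa) = 3.73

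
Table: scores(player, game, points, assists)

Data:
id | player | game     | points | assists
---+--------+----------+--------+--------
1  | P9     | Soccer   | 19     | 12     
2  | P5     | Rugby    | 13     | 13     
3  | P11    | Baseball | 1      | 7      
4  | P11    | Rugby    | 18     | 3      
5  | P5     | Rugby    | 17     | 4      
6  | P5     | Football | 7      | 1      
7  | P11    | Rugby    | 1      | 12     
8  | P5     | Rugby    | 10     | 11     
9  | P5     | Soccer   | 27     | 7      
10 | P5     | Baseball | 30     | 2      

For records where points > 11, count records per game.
SELECT game, COUNT(*)
FROM scores
WHERE points > 11
GROUP BY game

Note: WHERE filters rows before grouping.

Result:
  Baseball: 1
  Rugby: 3
  Soccer: 2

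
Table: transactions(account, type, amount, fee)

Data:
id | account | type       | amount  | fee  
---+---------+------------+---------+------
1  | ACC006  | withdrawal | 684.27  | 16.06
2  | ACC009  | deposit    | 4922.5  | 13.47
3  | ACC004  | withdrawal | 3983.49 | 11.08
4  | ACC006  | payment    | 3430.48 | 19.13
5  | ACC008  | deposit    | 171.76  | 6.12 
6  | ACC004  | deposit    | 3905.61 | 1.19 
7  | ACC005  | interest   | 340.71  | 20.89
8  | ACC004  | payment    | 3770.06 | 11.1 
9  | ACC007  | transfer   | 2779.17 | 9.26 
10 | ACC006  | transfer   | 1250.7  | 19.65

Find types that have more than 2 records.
SELECT type, COUNT(*) as cnt
FROM transactions
GROUP BY type
HAVING COUNT(*) > 2

Result:
  deposit: 3

Note: HAVING filters groups after aggregation, WHERE filters rows before.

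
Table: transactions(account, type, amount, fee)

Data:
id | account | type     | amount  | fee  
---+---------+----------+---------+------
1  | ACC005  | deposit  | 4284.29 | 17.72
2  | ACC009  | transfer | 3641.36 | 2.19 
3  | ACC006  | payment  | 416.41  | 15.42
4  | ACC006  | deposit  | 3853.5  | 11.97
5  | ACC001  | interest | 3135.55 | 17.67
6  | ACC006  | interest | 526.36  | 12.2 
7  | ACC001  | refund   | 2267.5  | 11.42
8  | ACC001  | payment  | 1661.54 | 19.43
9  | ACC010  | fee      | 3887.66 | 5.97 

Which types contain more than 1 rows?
SELECT type, COUNT(*) as cnt
FROM transactions
GROUP BY type
HAVING COUNT(*) > 1

Result:
  deposit: 2
  interest: 2
  payment: 2

Note: HAVING filters groups after aggregation, WHERE filters rows before.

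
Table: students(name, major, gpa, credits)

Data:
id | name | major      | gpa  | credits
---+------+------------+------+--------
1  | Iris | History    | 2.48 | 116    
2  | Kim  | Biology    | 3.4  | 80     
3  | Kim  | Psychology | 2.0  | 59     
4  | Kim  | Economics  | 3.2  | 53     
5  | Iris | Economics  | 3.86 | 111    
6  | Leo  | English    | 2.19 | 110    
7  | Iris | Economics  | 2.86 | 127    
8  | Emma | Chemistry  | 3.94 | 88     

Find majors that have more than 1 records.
SELECT major, COUNT(*) as cnt
FROM students
GROUP BY major
HAVING COUNT(*) > 1

Result:
  Economics: 3

Note: HAVING filters groups after aggregation, WHERE filters rows before.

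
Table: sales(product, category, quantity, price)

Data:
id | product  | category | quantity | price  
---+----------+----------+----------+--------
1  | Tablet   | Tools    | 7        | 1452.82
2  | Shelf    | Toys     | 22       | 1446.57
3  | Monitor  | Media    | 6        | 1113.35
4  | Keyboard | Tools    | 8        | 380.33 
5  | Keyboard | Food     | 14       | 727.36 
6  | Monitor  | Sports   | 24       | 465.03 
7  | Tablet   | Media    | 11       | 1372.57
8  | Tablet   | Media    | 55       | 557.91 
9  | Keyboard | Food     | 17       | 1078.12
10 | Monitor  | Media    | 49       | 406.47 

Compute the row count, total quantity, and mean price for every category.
SELECT category,
       COUNT(*) as cnt,
       SUM(quantity) as total_quantity,
       AVG(price) as avg_price
FROM sales
GROUP BY category

Result:
  Food: 2 records, 31 total quantity, 902.74 avg price
  Media: 4 records, 121 total quantity, 862.58 avg price
  Sports: 1 records, 24 total quantity, 465.03 avg price
  Tools: 2 records, 15 total quantity, 916.58 avg price
  Toys: 1 records, 22 total quantity, 1446.57 avg price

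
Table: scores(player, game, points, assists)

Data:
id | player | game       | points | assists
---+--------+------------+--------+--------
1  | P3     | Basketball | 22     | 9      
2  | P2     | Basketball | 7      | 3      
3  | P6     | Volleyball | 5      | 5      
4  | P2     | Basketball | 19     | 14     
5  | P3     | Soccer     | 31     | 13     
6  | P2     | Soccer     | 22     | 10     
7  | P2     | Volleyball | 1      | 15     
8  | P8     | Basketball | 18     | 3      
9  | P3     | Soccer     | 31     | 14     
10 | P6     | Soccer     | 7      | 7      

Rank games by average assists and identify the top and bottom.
SELECT game, AVG(assists)
FROM scores
GROUP BY game
ORDER BY AVG(assists)

All groups:
  Basketball: 7.25
  Volleyball: 10.00
  Soccer: 11.00

Highest: Soccer (11.00)
Lowest: Basketball (7.25)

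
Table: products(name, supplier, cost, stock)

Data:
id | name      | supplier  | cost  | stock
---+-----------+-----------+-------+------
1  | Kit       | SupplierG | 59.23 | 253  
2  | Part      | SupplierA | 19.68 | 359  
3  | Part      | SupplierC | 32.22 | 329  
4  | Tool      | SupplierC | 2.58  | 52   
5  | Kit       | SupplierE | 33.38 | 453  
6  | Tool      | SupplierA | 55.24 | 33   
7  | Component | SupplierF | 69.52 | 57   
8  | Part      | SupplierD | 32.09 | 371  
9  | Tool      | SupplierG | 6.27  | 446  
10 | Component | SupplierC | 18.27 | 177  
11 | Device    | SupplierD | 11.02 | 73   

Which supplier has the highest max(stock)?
SELECT supplier, MAX(stock) as val
FROM products
GROUP BY supplier
ORDER BY val DESC
LIMIT 1

Result: SupplierE with max(stock) = 453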